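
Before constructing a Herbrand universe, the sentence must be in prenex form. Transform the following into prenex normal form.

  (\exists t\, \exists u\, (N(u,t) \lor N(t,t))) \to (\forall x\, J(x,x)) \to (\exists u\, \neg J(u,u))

Eliminate → and ↔ using ¬ and ∨.
  \neg (\exists t\, \exists u\, (N(u,t) \lor N(t,t))) \lor \neg (\forall x\, J(x,x)) \lor (\exists u\, \neg J(u,u))
Drive negations inward (¬∀x A ≡ ∃x ¬A, ¬∃x A ≡ ∀x ¬A, De Morgan for ∧/∨):
  (\forall t\, \forall u\, (\neg N(u,t) \land \neg N(t,t))) \lor (\exists x\, \neg J(x,x)) \lor (\exists u\, \neg J(u,u))
Rename bound variables to avoid capture: u↦s.
  (\forall t\, \forall u\, (\neg N(u,t) \land \neg N(t,t))) \lor (\exists x\, \neg J(x,x)) \lor (\exists s\, \neg J(s,s))
Finally move all quantifiers to the prefix:
  \forall t\, \forall u\, \exists x\, \exists s\, (\neg N(u,t) \land \neg N(t,t) \lor \neg J(x,x) \lor \neg J(s,s))

\forall t\, \forall u\, \exists x\, \exists s\, (\neg N(u,t) \land \neg N(t,t) \lor \neg J(x,x) \lor \neg J(s,s))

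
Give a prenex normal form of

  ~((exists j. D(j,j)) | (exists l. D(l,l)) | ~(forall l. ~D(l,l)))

Drive negations inward (¬∀x A ≡ ∃x ¬A, ¬∃x A ≡ ∀x ¬A, De Morgan for ∧/∨):
  (forall j. ~D(j,j)) & (forall l. ~D(l,l)) & (forall l. ~D(l,l))
Standardize variables apart so no two quantifiers bind the same name: l↦z1.
  (forall j. ~D(j,j)) & (forall l. ~D(l,l)) & (forall z1. ~D(z1,z1))
Extract every quantifier outward, since the variables are now distinct and don't occur free across branches:
  forall j. forall l. forall z1. (~D(j,j) & ~D(l,l) & ~D(z1,z1))

forall j. forall l. forall z1. (~D(j,j) & ~D(l,l) & ~D(z1,z1))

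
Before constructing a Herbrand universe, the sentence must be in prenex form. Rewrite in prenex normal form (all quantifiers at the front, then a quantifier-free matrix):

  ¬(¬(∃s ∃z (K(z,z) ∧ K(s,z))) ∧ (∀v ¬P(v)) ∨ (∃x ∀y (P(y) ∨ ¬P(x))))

Push ¬ through the quantifiers and connectives to reach negation normal form:
  ((∃s ∃z (K(z,z) ∧ K(s,z))) ∨ (∃v P(v))) ∧ (∀x ∃y (¬P(y) ∧ P(x)))
All bound variables are already distinct, so no renaming is needed.
Finally move all quantifiers to the prefix:
  ∃s ∃z ∃v ∀x ∃y ((K(z,z) ∧ K(s,z) ∨ P(v)) ∧ ¬P(y) ∧ P(x))

∃s ∃z ∃v ∀x ∃y ((K(z,z) ∧ K(s,z) ∨ P(v)) ∧ ¬P(y) ∧ P(x))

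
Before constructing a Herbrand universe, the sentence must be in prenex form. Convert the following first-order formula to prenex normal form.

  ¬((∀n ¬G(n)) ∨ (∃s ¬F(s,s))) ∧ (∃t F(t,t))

Move each ¬ inward, flipping quantifiers it crosses:
  (∃n G(n)) ∧ (∀s F(s,s)) ∧ (∃t F(t,t))
All bound variables are already distinct, so no renaming is needed.
Finally move all quantifiers to the prefix:
  ∃n ∀s ∃t (G(n) ∧ F(s,s) ∧ F(t,t))

∃n ∀s ∃t (G(n) ∧ F(s,s) ∧ F(t,t))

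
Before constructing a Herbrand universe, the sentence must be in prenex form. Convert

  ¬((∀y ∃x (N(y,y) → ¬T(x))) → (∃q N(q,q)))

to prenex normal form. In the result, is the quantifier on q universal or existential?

First replace A → B with ¬A ∨ B.
  ¬(¬(∀y ∃x (¬N(y,y) ∨ ¬T(x))) ∨ (∃q N(q,q)))
Move each ¬ inward, flipping quantifiers it crosses:
  (∀y ∃x (¬N(y,y) ∨ ¬T(x))) ∧ (∀q ¬N(q,q))
Finally move all quantifiers to the prefix:
  ∀y ∃x ∀q ((¬N(y,y) ∨ ¬T(x)) ∧ ¬N(q,q))
The quantifier ∃q sits under an odd number of negations (counting the antecedent side of each →), so it flips to ∀q.

universal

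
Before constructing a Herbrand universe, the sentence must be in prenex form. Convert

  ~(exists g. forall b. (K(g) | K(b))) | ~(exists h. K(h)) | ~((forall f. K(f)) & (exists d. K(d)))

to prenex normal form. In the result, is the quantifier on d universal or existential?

universal

Move each ¬ inward, flipping quantifiers it crosses:
  (forall g. exists b. (~K(g) & ~K(b))) | (forall h. ~K(h)) | (exists f. ~K(f)) | (forall d. ~K(d))
Finally move all quantifiers to the prefix:
  forall g. exists b. forall h. exists f. forall d. (~K(g) & ~K(b) | ~K(h) | ~K(f) | ~K(d))
The quantifier exists d sits under an odd number of negations, so it flips to forall d.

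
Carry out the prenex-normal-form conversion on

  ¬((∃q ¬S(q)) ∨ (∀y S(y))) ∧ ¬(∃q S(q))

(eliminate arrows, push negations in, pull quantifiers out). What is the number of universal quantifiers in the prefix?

Move each ¬ inward, flipping quantifiers it crosses:
  (∀q S(q)) ∧ (∃y ¬S(y)) ∧ (∀q ¬S(q))
Rename bound variables to avoid capture: q↦t.
  (∀q S(q)) ∧ (∃y ¬S(y)) ∧ (∀t ¬S(t))
Extract every quantifier outward, since the variables are now distinct and don't occur free across branches:
  ∀q ∃y ∀t (S(q) ∧ ¬S(y) ∧ ¬S(t))
The prefix is ∀q ∃y ∀t: 2 universal, 1 existential.

2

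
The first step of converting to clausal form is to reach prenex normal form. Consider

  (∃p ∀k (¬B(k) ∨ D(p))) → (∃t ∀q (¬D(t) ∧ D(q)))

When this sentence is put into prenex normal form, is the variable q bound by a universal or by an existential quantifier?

Eliminate → and ↔ using ¬ and ∨.
  ¬(∃p ∀k (¬B(k) ∨ D(p))) ∨ (∃t ∀q (¬D(t) ∧ D(q)))
Push ¬ through the quantifiers and connectives to reach negation normal form:
  (∀p ∃k (B(k) ∧ ¬D(p))) ∨ (∃t ∀q (¬D(t) ∧ D(q)))
All bound variables are already distinct, so no renaming is needed.
Extract every quantifier outward, since the variables are now distinct and don't occur free across branches:
  ∀p ∃k ∃t ∀q (B(k) ∧ ¬D(p) ∨ ¬D(t) ∧ D(q))
The quantifier ∀q sits under an even number of negations (counting the antecedent side of each →), so it remains universal.

universal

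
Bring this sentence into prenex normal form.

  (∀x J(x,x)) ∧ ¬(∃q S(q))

Move each ¬ inward, flipping quantifiers it crosses:
  (∀x J(x,x)) ∧ (∀q ¬S(q))
All bound variables are already distinct, so no renaming is needed.
Pull the quantifiers to the front (each side's bound variable is not free in the other side):
  ∀x ∀q (J(x,x) ∧ ¬S(q))

∀x ∀q (J(x,x) ∧ ¬S(q))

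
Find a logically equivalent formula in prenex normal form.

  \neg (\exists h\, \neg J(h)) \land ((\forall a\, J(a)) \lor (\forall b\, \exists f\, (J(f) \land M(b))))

Move each ¬ inward, flipping quantifiers it crosses:
  (\forall h\, J(h)) \land ((\forall a\, J(a)) \lor (\forall b\, \exists f\, (J(f) \land M(b))))
Finally move all quantifiers to the prefix:
  \forall h\, \forall a\, \forall b\, \exists f\, (J(h) \land (J(a) \lor J(f) \land M(b)))

\forall h\, \forall a\, \forall b\, \exists f\, (J(h) \land (J(a) \lor J(f) \land M(b)))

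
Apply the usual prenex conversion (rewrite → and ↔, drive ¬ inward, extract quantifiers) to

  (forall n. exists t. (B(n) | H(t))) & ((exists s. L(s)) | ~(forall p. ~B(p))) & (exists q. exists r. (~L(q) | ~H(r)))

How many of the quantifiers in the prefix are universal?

Move each ¬ inward, flipping quantifiers it crosses:
  (forall n. exists t. (B(n) | H(t))) & ((exists s. L(s)) | (exists p. B(p))) & (exists q. exists r. (~L(q) | ~H(r)))
Extract every quantifier outward, since the variables are now distinct and don't occur free across branches:
  forall n. exists t. exists s. exists p. exists q. exists r. ((B(n) | H(t)) & (L(s) | B(p)) & (~L(q) | ~H(r)))
The prefix is forall n exists t exists s exists p exists q exists r: 1 universal, 5 existential.

1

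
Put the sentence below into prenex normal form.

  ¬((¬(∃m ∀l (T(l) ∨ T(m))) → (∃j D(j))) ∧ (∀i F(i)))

Rewrite implications/biconditionals: A → B as ¬A ∨ B.
  ¬((¬¬(∃m ∀l (T(l) ∨ T(m))) ∨ (∃j D(j))) ∧ (∀i F(i)))
Push ¬ through the quantifiers and connectives to reach negation normal form:
  (∀m ∃l (¬T(l) ∧ ¬T(m))) ∧ (∀j ¬D(j)) ∨ (∃i ¬F(i))
Extract every quantifier outward, since the variables are now distinct and don't occur free across branches:
  ∀m ∃l ∀j ∃i (¬T(l) ∧ ¬T(m) ∧ ¬D(j) ∨ ¬F(i))

∀m ∃l ∀j ∃i (¬T(l) ∧ ¬T(m) ∧ ¬D(j) ∨ ¬F(i))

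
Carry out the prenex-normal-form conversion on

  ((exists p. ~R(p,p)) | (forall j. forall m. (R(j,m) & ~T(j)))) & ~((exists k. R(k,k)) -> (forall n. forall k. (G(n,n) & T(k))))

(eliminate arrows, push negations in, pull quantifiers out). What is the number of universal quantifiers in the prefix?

Eliminate → and ↔ using ¬ and ∨.
  ((exists p. ~R(p,p)) | (forall j. forall m. (R(j,m) & ~T(j)))) & ~(~(exists k. R(k,k)) | (forall n. forall k. (G(n,n) & T(k))))
Drive negations inward (¬∀x A ≡ ∃x ¬A, ¬∃x A ≡ ∀x ¬A, De Morgan for ∧/∨):
  ((exists p. ~R(p,p)) | (forall j. forall m. (R(j,m) & ~T(j)))) & (exists k. R(k,k)) & (exists n. exists k. (~G(n,n) | ~T(k)))
Standardize variables apart so no two quantifiers bind the same name: k↦c.
  ((exists p. ~R(p,p)) | (forall j. forall m. (R(j,m) & ~T(j)))) & (exists k. R(k,k)) & (exists n. exists c. (~G(n,n) | ~T(c)))
Finally move all quantifiers to the prefix:
  exists p. forall j. forall m. exists k. exists n. exists c. ((~R(p,p) | R(j,m) & ~T(j)) & R(k,k) & (~G(n,n) | ~T(c)))
The prefix is exists p forall j forall m exists k exists n exists c: 2 universal, 4 existential.

2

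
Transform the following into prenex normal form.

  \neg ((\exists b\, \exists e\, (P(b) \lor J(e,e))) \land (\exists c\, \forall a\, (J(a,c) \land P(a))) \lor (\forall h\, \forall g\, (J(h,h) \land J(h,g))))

Push ¬ through the quantifiers and connectives to reach negation normal form:
  ((\forall b\, \forall e\, (\neg P(b) \land \neg J(e,e))) \lor (\forall c\, \exists a\, (\neg J(a,c) \lor \neg P(a)))) \land (\exists h\, \exists g\, (\neg J(h,h) \lor \neg J(h,g)))
All bound variables are already distinct, so no renaming is needed.
Extract every quantifier outward, since the variables are now distinct and don't occur free across branches:
  \forall b\, \forall e\, \forall c\, \exists a\, \exists h\, \exists g\, ((\neg P(b) \land \neg J(e,e) \lor \neg J(a,c) \lor \neg P(a)) \land (\neg J(h,h) \lor \neg J(h,g)))

\forall b\, \forall e\, \forall c\, \exists a\, \exists h\, \exists g\, ((\neg P(b) \land \neg J(e,e) \lor \neg J(a,c) \lor \neg P(a)) \land (\neg J(h,h) \lor \neg J(h,g)))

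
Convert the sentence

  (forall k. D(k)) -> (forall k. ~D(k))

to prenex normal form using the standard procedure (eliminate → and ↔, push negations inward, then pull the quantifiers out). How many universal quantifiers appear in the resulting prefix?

1

First replace A → B with ¬A ∨ B.
  ~(forall k. D(k)) | (forall k. ~D(k))
Move each ¬ inward, flipping quantifiers it crosses:
  (exists k. ~D(k)) | (forall k. ~D(k))
Give each quantifier a distinct variable: k↦v.
  (exists k. ~D(k)) | (forall v. ~D(v))
Pull the quantifiers to the front (each side's bound variable is not free in the other side):
  exists k. forall v. (~D(k) | ~D(v))
The prefix is exists k forall v: 1 universal, 1 existential.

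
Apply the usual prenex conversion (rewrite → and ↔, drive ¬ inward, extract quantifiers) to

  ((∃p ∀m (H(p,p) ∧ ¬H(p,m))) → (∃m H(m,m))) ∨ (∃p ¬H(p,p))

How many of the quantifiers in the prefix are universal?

Rewrite implications/biconditionals: A → B as ¬A ∨ B.
  ¬(∃p ∀m (H(p,p) ∧ ¬H(p,m))) ∨ (∃m H(m,m)) ∨ (∃p ¬H(p,p))
Push ¬ through the quantifiers and connectives to reach negation normal form:
  (∀p ∃m (¬H(p,p) ∨ H(p,m))) ∨ (∃m H(m,m)) ∨ (∃p ¬H(p,p))
Standardize variables apart so no two quantifiers bind the same name: m↦b, p↦u.
  (∀p ∃m (¬H(p,p) ∨ H(p,m))) ∨ (∃b H(b,b)) ∨ (∃u ¬H(u,u))
Extract every quantifier outward, since the variables are now distinct and don't occur free across branches:
  ∀p ∃m ∃b ∃u (¬H(p,p) ∨ H(p,m) ∨ H(b,b) ∨ ¬H(u,u))
The prefix is ∀p ∃m ∃b ∃u: 1 universal, 3 existential.

1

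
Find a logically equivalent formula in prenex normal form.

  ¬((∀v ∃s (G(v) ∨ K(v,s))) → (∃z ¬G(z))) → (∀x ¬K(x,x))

Eliminate → and ↔ using ¬ and ∨.
  ¬¬(¬(∀v ∃s (G(v) ∨ K(v,s))) ∨ (∃z ¬G(z))) ∨ (∀x ¬K(x,x))
Push ¬ through the quantifiers and connectives to reach negation normal form:
  (∃v ∀s (¬G(v) ∧ ¬K(v,s))) ∨ (∃z ¬G(z)) ∨ (∀x ¬K(x,x))
All bound variables are already distinct, so no renaming is needed.
Finally move all quantifiers to the prefix:
  ∃v ∀s ∃z ∀x (¬G(v) ∧ ¬K(v,s) ∨ ¬G(z) ∨ ¬K(x,x))

∃v ∀s ∃z ∀x (¬G(v) ∧ ¬K(v,s) ∨ ¬G(z) ∨ ¬K(x,x))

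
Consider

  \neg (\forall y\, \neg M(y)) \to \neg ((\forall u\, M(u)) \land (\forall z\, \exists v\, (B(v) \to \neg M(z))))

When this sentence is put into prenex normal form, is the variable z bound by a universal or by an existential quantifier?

First replace A → B with ¬A ∨ B.
  \neg \neg (\forall y\, \neg M(y)) \lor \neg ((\forall u\, M(u)) \land (\forall z\, \exists v\, (\neg B(v) \lor \neg M(z))))
Push ¬ through the quantifiers and connectives to reach negation normal form:
  (\forall y\, \neg M(y)) \lor (\exists u\, \neg M(u)) \lor (\exists z\, \forall v\, (B(v) \land M(z)))
All bound variables are already distinct, so no renaming is needed.
Extract every quantifier outward, since the variables are now distinct and don't occur free across branches:
  \forall y\, \exists u\, \exists z\, \forall v\, (\neg M(y) \lor \neg M(u) \lor B(v) \land M(z))
The quantifier \forall z sits under an odd number of negations (counting the antecedent side of each →), so it flips to \exists z.

existential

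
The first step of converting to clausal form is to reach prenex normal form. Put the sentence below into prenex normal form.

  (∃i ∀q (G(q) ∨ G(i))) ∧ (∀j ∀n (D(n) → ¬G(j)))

∃i ∀q ∀j ∀n ((G(q) ∨ G(i)) ∧ (¬D(n) ∨ ¬G(j)))

Eliminate → and ↔ using ¬ and ∨.
  (∃i ∀q (G(q) ∨ G(i))) ∧ (∀j ∀n (¬D(n) ∨ ¬G(j)))
All bound variables are already distinct, so no renaming is needed.
Finally move all quantifiers to the prefix:
  ∃i ∀q ∀j ∀n ((G(q) ∨ G(i)) ∧ (¬D(n) ∨ ¬G(j)))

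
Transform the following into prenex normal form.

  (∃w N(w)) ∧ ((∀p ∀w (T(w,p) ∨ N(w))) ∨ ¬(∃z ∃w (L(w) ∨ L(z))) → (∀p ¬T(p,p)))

∃w ∃p ∃v ∃z ∃c ∀a (N(w) ∧ (¬T(v,p) ∧ ¬N(v) ∧ (L(c) ∨ L(z)) ∨ ¬T(a,a)))

First replace A → B with ¬A ∨ B.
  (∃w N(w)) ∧ (¬((∀p ∀w (T(w,p) ∨ N(w))) ∨ ¬(∃z ∃w (L(w) ∨ L(z)))) ∨ (∀p ¬T(p,p)))
Push ¬ through the quantifiers and connectives to reach negation normal form:
  (∃w N(w)) ∧ ((∃p ∃w (¬T(w,p) ∧ ¬N(w))) ∧ (∃z ∃w (L(w) ∨ L(z))) ∨ (∀p ¬T(p,p)))
Standardize variables apart so no two quantifiers bind the same name: w↦v, w↦c, p↦a.
  (∃w N(w)) ∧ ((∃p ∃v (¬T(v,p) ∧ ¬N(v))) ∧ (∃z ∃c (L(c) ∨ L(z))) ∨ (∀a ¬T(a,a)))
Extract every quantifier outward, since the variables are now distinct and don't occur free across branches:
  ∃w ∃p ∃v ∃z ∃c ∀a (N(w) ∧ (¬T(v,p) ∧ ¬N(v) ∧ (L(c) ∨ L(z)) ∨ ¬T(a,a)))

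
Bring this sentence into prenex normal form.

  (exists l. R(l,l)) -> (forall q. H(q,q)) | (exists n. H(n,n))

forall l. forall q. exists n. (~R(l,l) | H(q,q) | H(n,n))

Eliminate → and ↔ using ¬ and ∨.
  ~(exists l. R(l,l)) | (forall q. H(q,q)) | (exists n. H(n,n))
Drive negations inward (¬∀x A ≡ ∃x ¬A, ¬∃x A ≡ ∀x ¬A, De Morgan for ∧/∨):
  (forall l. ~R(l,l)) | (forall q. H(q,q)) | (exists n. H(n,n))
Extract every quantifier outward, since the variables are now distinct and don't occur free across branches:
  forall l. forall q. exists n. (~R(l,l) | H(q,q) | H(n,n))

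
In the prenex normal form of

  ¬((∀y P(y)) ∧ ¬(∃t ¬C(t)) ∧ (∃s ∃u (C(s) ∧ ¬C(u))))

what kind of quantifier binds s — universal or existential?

universal

Push ¬ through the quantifiers and connectives to reach negation normal form:
  (∃y ¬P(y)) ∨ (∃t ¬C(t)) ∨ (∀s ∀u (¬C(s) ∨ C(u)))
Pull the quantifiers to the front (each side's bound variable is not free in the other side):
  ∃y ∃t ∀s ∀u (¬P(y) ∨ ¬C(t) ∨ ¬C(s) ∨ C(u))
The quantifier ∃s sits under an odd number of negations, so it flips to ∀s.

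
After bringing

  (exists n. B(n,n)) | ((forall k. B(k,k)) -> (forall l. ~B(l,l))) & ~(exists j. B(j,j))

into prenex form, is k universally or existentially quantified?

existential

First replace A → B with ¬A ∨ B.
  (exists n. B(n,n)) | (~(forall k. B(k,k)) | (forall l. ~B(l,l))) & ~(exists j. B(j,j))
Move each ¬ inward, flipping quantifiers it crosses:
  (exists n. B(n,n)) | ((exists k. ~B(k,k)) | (forall l. ~B(l,l))) & (forall j. ~B(j,j))
All bound variables are already distinct, so no renaming is needed.
Extract every quantifier outward, since the variables are now distinct and don't occur free across branches:
  exists n. exists k. forall l. forall j. (B(n,n) | (~B(k,k) | ~B(l,l)) & ~B(j,j))
The quantifier forall k sits under an odd number of negations (counting the antecedent side of each →), so it flips to exists k.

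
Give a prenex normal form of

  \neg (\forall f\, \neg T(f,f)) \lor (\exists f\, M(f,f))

Push ¬ through the quantifiers and connectives to reach negation normal form:
  (\exists f\, T(f,f)) \lor (\exists f\, M(f,f))
Rename bound variables to avoid capture: f↦y.
  (\exists f\, T(f,f)) \lor (\exists y\, M(y,y))
Extract every quantifier outward, since the variables are now distinct and don't occur free across branches:
  \exists f\, \exists y\, (T(f,f) \lor M(y,y))

\exists f\, \exists y\, (T(f,f) \lor M(y,y))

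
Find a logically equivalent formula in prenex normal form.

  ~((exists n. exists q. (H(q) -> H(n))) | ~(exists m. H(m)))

forall n. forall q. exists m. (H(q) & ~H(n) & H(m))

First replace A → B with ¬A ∨ B.
  ~((exists n. exists q. (~H(q) | H(n))) | ~(exists m. H(m)))
Move each ¬ inward, flipping quantifiers it crosses:
  (forall n. forall q. (H(q) & ~H(n))) & (exists m. H(m))
Finally move all quantifiers to the prefix:
  forall n. forall q. exists m. (H(q) & ~H(n) & H(m))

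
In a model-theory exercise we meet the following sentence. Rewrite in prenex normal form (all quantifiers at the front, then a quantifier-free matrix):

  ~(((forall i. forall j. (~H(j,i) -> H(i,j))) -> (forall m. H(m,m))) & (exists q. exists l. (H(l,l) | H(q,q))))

Rewrite implications/biconditionals: A → B as ¬A ∨ B.
  ~((~(forall i. forall j. (~~H(j,i) | H(i,j))) | (forall m. H(m,m))) & (exists q. exists l. (H(l,l) | H(q,q))))
Move each ¬ inward, flipping quantifiers it crosses:
  (forall i. forall j. (H(j,i) | H(i,j))) & (exists m. ~H(m,m)) | (forall q. forall l. (~H(l,l) & ~H(q,q)))
All bound variables are already distinct, so no renaming is needed.
Extract every quantifier outward, since the variables are now distinct and don't occur free across branches:
  forall i. forall j. exists m. forall q. forall l. ((H(j,i) | H(i,j)) & ~H(m,m) | ~H(l,l) & ~H(q,q))

forall i. forall j. exists m. forall q. forall l. ((H(j,i) | H(i,j)) & ~H(m,m) | ~H(l,l) & ~H(q,q))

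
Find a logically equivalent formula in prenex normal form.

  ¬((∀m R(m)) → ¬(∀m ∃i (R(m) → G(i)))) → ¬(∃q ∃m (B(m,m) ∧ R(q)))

First replace A → B with ¬A ∨ B.
  ¬¬(¬(∀m R(m)) ∨ ¬(∀m ∃i (¬R(m) ∨ G(i)))) ∨ ¬(∃q ∃m (B(m,m) ∧ R(q)))
Push ¬ through the quantifiers and connectives to reach negation normal form:
  (∃m ¬R(m)) ∨ (∃m ∀i (R(m) ∧ ¬G(i))) ∨ (∀q ∀m (¬B(m,m) ∨ ¬R(q)))
Standardize variables apart so no two quantifiers bind the same name: m↦p, m↦v1.
  (∃m ¬R(m)) ∨ (∃p ∀i (R(p) ∧ ¬G(i))) ∨ (∀q ∀v1 (¬B(v1,v1) ∨ ¬R(q)))
Finally move all quantifiers to the prefix:
  ∃m ∃p ∀i ∀q ∀v1 (¬R(m) ∨ R(p) ∧ ¬G(i) ∨ ¬B(v1,v1) ∨ ¬R(q))

∃m ∃p ∀i ∀q ∀v1 (¬R(m) ∨ R(p) ∧ ¬G(i) ∨ ¬B(v1,v1) ∨ ¬R(q))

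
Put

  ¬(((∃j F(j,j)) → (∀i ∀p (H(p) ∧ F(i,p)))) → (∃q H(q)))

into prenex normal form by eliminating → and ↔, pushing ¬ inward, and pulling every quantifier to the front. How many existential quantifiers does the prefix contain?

Eliminate → and ↔ using ¬ and ∨.
  ¬(¬(¬(∃j F(j,j)) ∨ (∀i ∀p (H(p) ∧ F(i,p)))) ∨ (∃q H(q)))
Drive negations inward (¬∀x A ≡ ∃x ¬A, ¬∃x A ≡ ∀x ¬A, De Morgan for ∧/∨):
  ((∀j ¬F(j,j)) ∨ (∀i ∀p (H(p) ∧ F(i,p)))) ∧ (∀q ¬H(q))
All bound variables are already distinct, so no renaming is needed.
Finally move all quantifiers to the prefix:
  ∀j ∀i ∀p ∀q ((¬F(j,j) ∨ H(p) ∧ F(i,p)) ∧ ¬H(q))
The prefix is ∀j ∀i ∀p ∀q: 4 universal, 0 existential.

0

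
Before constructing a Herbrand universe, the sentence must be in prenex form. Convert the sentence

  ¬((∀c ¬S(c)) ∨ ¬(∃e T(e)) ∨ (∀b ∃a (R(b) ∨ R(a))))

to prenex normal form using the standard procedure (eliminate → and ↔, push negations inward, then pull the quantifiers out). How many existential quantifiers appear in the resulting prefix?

3

Move each ¬ inward, flipping quantifiers it crosses:
  (∃c S(c)) ∧ (∃e T(e)) ∧ (∃b ∀a (¬R(b) ∧ ¬R(a)))
All bound variables are already distinct, so no renaming is needed.
Pull the quantifiers to the front (each side's bound variable is not free in the other side):
  ∃c ∃e ∃b ∀a (S(c) ∧ T(e) ∧ ¬R(b) ∧ ¬R(a))
The prefix is ∃c ∃e ∃b ∀a: 1 universal, 3 existential.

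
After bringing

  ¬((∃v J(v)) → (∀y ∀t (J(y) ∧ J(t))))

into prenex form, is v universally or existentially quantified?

Eliminate → and ↔ using ¬ and ∨.
  ¬(¬(∃v J(v)) ∨ (∀y ∀t (J(y) ∧ J(t))))
Drive negations inward (¬∀x A ≡ ∃x ¬A, ¬∃x A ≡ ∀x ¬A, De Morgan for ∧/∨):
  (∃v J(v)) ∧ (∃y ∃t (¬J(y) ∨ ¬J(t)))
Finally move all quantifiers to the prefix:
  ∃v ∃y ∃t (J(v) ∧ (¬J(y) ∨ ¬J(t)))
The quantifier ∃v sits under an even number of negations (counting the antecedent side of each →), so it remains existential.

existential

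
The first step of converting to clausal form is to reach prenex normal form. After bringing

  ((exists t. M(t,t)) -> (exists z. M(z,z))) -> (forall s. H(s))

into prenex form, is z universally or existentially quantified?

First replace A → B with ¬A ∨ B.
  ~(~(exists t. M(t,t)) | (exists z. M(z,z))) | (forall s. H(s))
Move each ¬ inward, flipping quantifiers it crosses:
  (exists t. M(t,t)) & (forall z. ~M(z,z)) | (forall s. H(s))
Extract every quantifier outward, since the variables are now distinct and don't occur free across branches:
  exists t. forall z. forall s. (M(t,t) & ~M(z,z) | H(s))
The quantifier exists z sits under an odd number of negations (counting the antecedent side of each →), so it flips to forall z.

universal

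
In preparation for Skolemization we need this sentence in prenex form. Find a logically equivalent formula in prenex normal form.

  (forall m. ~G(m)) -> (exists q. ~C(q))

First replace A → B with ¬A ∨ B.
  ~(forall m. ~G(m)) | (exists q. ~C(q))
Move each ¬ inward, flipping quantifiers it crosses:
  (exists m. G(m)) | (exists q. ~C(q))
All bound variables are already distinct, so no renaming is needed.
Pull the quantifiers to the front (each side's bound variable is not free in the other side):
  exists m. exists q. (G(m) | ~C(q))

exists m. exists q. (G(m) | ~C(q))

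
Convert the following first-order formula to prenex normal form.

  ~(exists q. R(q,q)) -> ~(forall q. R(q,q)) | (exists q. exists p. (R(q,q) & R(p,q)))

Rewrite implications/biconditionals: A → B as ¬A ∨ B.
  ~~(exists q. R(q,q)) | ~(forall q. R(q,q)) | (exists q. exists p. (R(q,q) & R(p,q)))
Drive negations inward (¬∀x A ≡ ∃x ¬A, ¬∃x A ≡ ∀x ¬A, De Morgan for ∧/∨):
  (exists q. R(q,q)) | (exists q. ~R(q,q)) | (exists q. exists p. (R(q,q) & R(p,q)))
Give each quantifier a distinct variable: q↦w, q↦x1.
  (exists q. R(q,q)) | (exists w. ~R(w,w)) | (exists x1. exists p. (R(x1,x1) & R(p,x1)))
Extract every quantifier outward, since the variables are now distinct and don't occur free across branches:
  exists q. exists w. exists x1. exists p. (R(q,q) | ~R(w,w) | R(x1,x1) & R(p,x1))

exists q. exists w. exists x1. exists p. (R(q,q) | ~R(w,w) | R(x1,x1) & R(p,x1))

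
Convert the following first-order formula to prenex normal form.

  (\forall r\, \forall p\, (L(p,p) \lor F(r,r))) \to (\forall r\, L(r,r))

Rewrite implications/biconditionals: A → B as ¬A ∨ B.
  \neg (\forall r\, \forall p\, (L(p,p) \lor F(r,r))) \lor (\forall r\, L(r,r))
Push ¬ through the quantifiers and connectives to reach negation normal form:
  (\exists r\, \exists p\, (\neg L(p,p) \land \neg F(r,r))) \lor (\forall r\, L(r,r))
Give each quantifier a distinct variable: r↦b.
  (\exists r\, \exists p\, (\neg L(p,p) \land \neg F(r,r))) \lor (\forall b\, L(b,b))
Pull the quantifiers to the front (each side's bound variable is not free in the other side):
  \exists r\, \exists p\, \forall b\, (\neg L(p,p) \land \neg F(r,r) \lor L(b,b))

\exists r\, \exists p\, \forall b\, (\neg L(p,p) \land \neg F(r,r) \lor L(b,b))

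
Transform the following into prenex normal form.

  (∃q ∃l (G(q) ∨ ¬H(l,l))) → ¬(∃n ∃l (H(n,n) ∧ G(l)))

Rewrite implications/biconditionals: A → B as ¬A ∨ B.
  ¬(∃q ∃l (G(q) ∨ ¬H(l,l))) ∨ ¬(∃n ∃l (H(n,n) ∧ G(l)))
Move each ¬ inward, flipping quantifiers it crosses:
  (∀q ∀l (¬G(q) ∧ H(l,l))) ∨ (∀n ∀l (¬H(n,n) ∨ ¬G(l)))
Give each quantifier a distinct variable: l↦v.
  (∀q ∀l (¬G(q) ∧ H(l,l))) ∨ (∀n ∀v (¬H(n,n) ∨ ¬G(v)))
Pull the quantifiers to the front (each side's bound variable is not free in the other side):
  ∀q ∀l ∀n ∀v (¬G(q) ∧ H(l,l) ∨ ¬H(n,n) ∨ ¬G(v))

∀q ∀l ∀n ∀v (¬G(q) ∧ H(l,l) ∨ ¬H(n,n) ∨ ¬G(v))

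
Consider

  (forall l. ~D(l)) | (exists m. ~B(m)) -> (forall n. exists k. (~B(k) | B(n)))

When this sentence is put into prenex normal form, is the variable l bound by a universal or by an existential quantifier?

Eliminate → and ↔ using ¬ and ∨.
  ~((forall l. ~D(l)) | (exists m. ~B(m))) | (forall n. exists k. (~B(k) | B(n)))
Move each ¬ inward, flipping quantifiers it crosses:
  (exists l. D(l)) & (forall m. B(m)) | (forall n. exists k. (~B(k) | B(n)))
Pull the quantifiers to the front (each side's bound variable is not free in the other side):
  exists l. forall m. forall n. exists k. (D(l) & B(m) | ~B(k) | B(n))
The quantifier forall l sits under an odd number of negations (counting the antecedent side of each →), so it flips to exists l.

existential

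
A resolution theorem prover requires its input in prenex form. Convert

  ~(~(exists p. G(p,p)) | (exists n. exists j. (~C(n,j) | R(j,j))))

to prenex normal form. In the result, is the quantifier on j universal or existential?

universal

Push ¬ through the quantifiers and connectives to reach negation normal form:
  (exists p. G(p,p)) & (forall n. forall j. (C(n,j) & ~R(j,j)))
Pull the quantifiers to the front (each side's bound variable is not free in the other side):
  exists p. forall n. forall j. (G(p,p) & C(n,j) & ~R(j,j))
The quantifier exists j sits under an odd number of negations, so it flips to forall j.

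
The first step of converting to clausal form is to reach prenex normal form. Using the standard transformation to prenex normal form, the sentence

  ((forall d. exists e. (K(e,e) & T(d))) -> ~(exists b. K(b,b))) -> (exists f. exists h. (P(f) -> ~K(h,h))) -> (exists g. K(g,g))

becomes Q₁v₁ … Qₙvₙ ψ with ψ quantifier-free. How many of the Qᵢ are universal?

First replace A → B with ¬A ∨ B.
  ~(~(forall d. exists e. (K(e,e) & T(d))) | ~(exists b. K(b,b))) | ~(exists f. exists h. (~P(f) | ~K(h,h))) | (exists g. K(g,g))
Move each ¬ inward, flipping quantifiers it crosses:
  (forall d. exists e. (K(e,e) & T(d))) & (exists b. K(b,b)) | (forall f. forall h. (P(f) & K(h,h))) | (exists g. K(g,g))
All bound variables are already distinct, so no renaming is needed.
Extract every quantifier outward, since the variables are now distinct and don't occur free across branches:
  forall d. exists e. exists b. forall f. forall h. exists g. (K(e,e) & T(d) & K(b,b) | P(f) & K(h,h) | K(g,g))
The prefix is forall d exists e exists b forall f forall h exists g: 3 universal, 3 existential.

3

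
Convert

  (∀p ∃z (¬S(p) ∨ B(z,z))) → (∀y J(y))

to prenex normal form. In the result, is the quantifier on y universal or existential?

universal

First replace A → B with ¬A ∨ B.
  ¬(∀p ∃z (¬S(p) ∨ B(z,z))) ∨ (∀y J(y))
Move each ¬ inward, flipping quantifiers it crosses:
  (∃p ∀z (S(p) ∧ ¬B(z,z))) ∨ (∀y J(y))
Finally move all quantifiers to the prefix:
  ∃p ∀z ∀y (S(p) ∧ ¬B(z,z) ∨ J(y))
The quantifier ∀y sits under an even number of negations (counting the antecedent side of each →), so it remains universal.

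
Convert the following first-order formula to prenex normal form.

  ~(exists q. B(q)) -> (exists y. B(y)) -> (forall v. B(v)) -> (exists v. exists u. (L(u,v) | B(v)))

First replace A → B with ¬A ∨ B.
  ~~(exists q. B(q)) | ~(exists y. B(y)) | ~(forall v. B(v)) | (exists v. exists u. (L(u,v) | B(v)))
Push ¬ through the quantifiers and connectives to reach negation normal form:
  (exists q. B(q)) | (forall y. ~B(y)) | (exists v. ~B(v)) | (exists v. exists u. (L(u,v) | B(v)))
Give each quantifier a distinct variable: v↦u1.
  (exists q. B(q)) | (forall y. ~B(y)) | (exists v. ~B(v)) | (exists u1. exists u. (L(u,u1) | B(u1)))
Extract every quantifier outward, since the variables are now distinct and don't occur free across branches:
  exists q. forall y. exists v. exists u1. exists u. (B(q) | ~B(y) | ~B(v) | L(u,u1) | B(u1))

exists q. forall y. exists v. exists u1. exists u. (B(q) | ~B(y) | ~B(v) | L(u,u1) | B(u1))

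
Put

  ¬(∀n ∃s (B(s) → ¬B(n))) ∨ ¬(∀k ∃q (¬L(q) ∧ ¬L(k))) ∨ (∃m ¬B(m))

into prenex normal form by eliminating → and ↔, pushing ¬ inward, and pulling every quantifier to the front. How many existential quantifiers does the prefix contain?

3

Eliminate → and ↔ using ¬ and ∨.
  ¬(∀n ∃s (¬B(s) ∨ ¬B(n))) ∨ ¬(∀k ∃q (¬L(q) ∧ ¬L(k))) ∨ (∃m ¬B(m))
Drive negations inward (¬∀x A ≡ ∃x ¬A, ¬∃x A ≡ ∀x ¬A, De Morgan for ∧/∨):
  (∃n ∀s (B(s) ∧ B(n))) ∨ (∃k ∀q (L(q) ∨ L(k))) ∨ (∃m ¬B(m))
All bound variables are already distinct, so no renaming is needed.
Pull the quantifiers to the front (each side's bound variable is not free in the other side):
  ∃n ∀s ∃k ∀q ∃m (B(s) ∧ B(n) ∨ L(q) ∨ L(k) ∨ ¬B(m))
The prefix is ∃n ∀s ∃k ∀q ∃m: 2 universal, 3 existential.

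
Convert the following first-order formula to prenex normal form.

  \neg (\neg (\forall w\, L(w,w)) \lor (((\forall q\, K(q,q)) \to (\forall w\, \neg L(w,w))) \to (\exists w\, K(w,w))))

\forall w\, \exists q\, \forall x\, \forall x1\, (L(w,w) \land (\neg K(q,q) \lor \neg L(x,x)) \land \neg K(x1,x1))

Eliminate → and ↔ using ¬ and ∨.
  \neg (\neg (\forall w\, L(w,w)) \lor \neg (\neg (\forall q\, K(q,q)) \lor (\forall w\, \neg L(w,w))) \lor (\exists w\, K(w,w)))
Move each ¬ inward, flipping quantifiers it crosses:
  (\forall w\, L(w,w)) \land ((\exists q\, \neg K(q,q)) \lor (\forall w\, \neg L(w,w))) \land (\forall w\, \neg K(w,w))
Standardize variables apart so no two quantifiers bind the same name: w↦x, w↦x1.
  (\forall w\, L(w,w)) \land ((\exists q\, \neg K(q,q)) \lor (\forall x\, \neg L(x,x))) \land (\forall x1\, \neg K(x1,x1))
Finally move all quantifiers to the prefix:
  \forall w\, \exists q\, \forall x\, \forall x1\, (L(w,w) \land (\neg K(q,q) \lor \neg L(x,x)) \land \neg K(x1,x1))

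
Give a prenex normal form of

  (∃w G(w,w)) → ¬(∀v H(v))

∀w ∃v (¬G(w,w) ∨ ¬H(v))

First replace A → B with ¬A ∨ B.
  ¬(∃w G(w,w)) ∨ ¬(∀v H(v))
Push ¬ through the quantifiers and connectives to reach negation normal form:
  (∀w ¬G(w,w)) ∨ (∃v ¬H(v))
All bound variables are already distinct, so no renaming is needed.
Finally move all quantifiers to the prefix:
  ∀w ∃v (¬G(w,w) ∨ ¬H(v))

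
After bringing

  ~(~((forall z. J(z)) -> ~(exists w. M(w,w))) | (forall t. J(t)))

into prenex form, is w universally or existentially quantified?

First replace A → B with ¬A ∨ B.
  ~(~(~(forall z. J(z)) | ~(exists w. M(w,w))) | (forall t. J(t)))
Push ¬ through the quantifiers and connectives to reach negation normal form:
  ((exists z. ~J(z)) | (forall w. ~M(w,w))) & (exists t. ~J(t))
Finally move all quantifiers to the prefix:
  exists z. forall w. exists t. ((~J(z) | ~M(w,w)) & ~J(t))
The quantifier exists w sits under an odd number of negations (counting the antecedent side of each →), so it flips to forall w.

universal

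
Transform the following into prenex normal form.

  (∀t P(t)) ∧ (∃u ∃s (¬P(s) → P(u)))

∀t ∃u ∃s (P(t) ∧ (P(s) ∨ P(u)))

Eliminate → and ↔ using ¬ and ∨.
  (∀t P(t)) ∧ (∃u ∃s (¬¬P(s) ∨ P(u)))
Drive negations inward (¬∀x A ≡ ∃x ¬A, ¬∃x A ≡ ∀x ¬A, De Morgan for ∧/∨):
  (∀t P(t)) ∧ (∃u ∃s (P(s) ∨ P(u)))
Extract every quantifier outward, since the variables are now distinct and don't occur free across branches:
  ∀t ∃u ∃s (P(t) ∧ (P(s) ∨ P(u)))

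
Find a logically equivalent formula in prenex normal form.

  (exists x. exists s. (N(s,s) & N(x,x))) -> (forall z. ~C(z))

forall x. forall s. forall z. (~N(s,s) | ~N(x,x) | ~C(z))

Rewrite implications/biconditionals: A → B as ¬A ∨ B.
  ~(exists x. exists s. (N(s,s) & N(x,x))) | (forall z. ~C(z))
Move each ¬ inward, flipping quantifiers it crosses:
  (forall x. forall s. (~N(s,s) | ~N(x,x))) | (forall z. ~C(z))
All bound variables are already distinct, so no renaming is needed.
Pull the quantifiers to the front (each side's bound variable is not free in the other side):
  forall x. forall s. forall z. (~N(s,s) | ~N(x,x) | ~C(z))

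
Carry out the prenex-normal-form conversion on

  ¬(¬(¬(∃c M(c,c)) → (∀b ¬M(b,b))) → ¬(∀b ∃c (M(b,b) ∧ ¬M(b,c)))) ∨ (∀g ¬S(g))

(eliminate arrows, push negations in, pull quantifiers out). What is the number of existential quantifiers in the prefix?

2

Rewrite implications/biconditionals: A → B as ¬A ∨ B.
  ¬(¬¬(¬¬(∃c M(c,c)) ∨ (∀b ¬M(b,b))) ∨ ¬(∀b ∃c (M(b,b) ∧ ¬M(b,c)))) ∨ (∀g ¬S(g))
Drive negations inward (¬∀x A ≡ ∃x ¬A, ¬∃x A ≡ ∀x ¬A, De Morgan for ∧/∨):
  (∀c ¬M(c,c)) ∧ (∃b M(b,b)) ∧ (∀b ∃c (M(b,b) ∧ ¬M(b,c))) ∨ (∀g ¬S(g))
Standardize variables apart so no two quantifiers bind the same name: b↦q, c↦x1.
  (∀c ¬M(c,c)) ∧ (∃b M(b,b)) ∧ (∀q ∃x1 (M(q,q) ∧ ¬M(q,x1))) ∨ (∀g ¬S(g))
Extract every quantifier outward, since the variables are now distinct and don't occur free across branches:
  ∀c ∃b ∀q ∃x1 ∀g (¬M(c,c) ∧ M(b,b) ∧ M(q,q) ∧ ¬M(q,x1) ∨ ¬S(g))
The prefix is ∀c ∃b ∀q ∃x1 ∀g: 3 universal, 2 existential.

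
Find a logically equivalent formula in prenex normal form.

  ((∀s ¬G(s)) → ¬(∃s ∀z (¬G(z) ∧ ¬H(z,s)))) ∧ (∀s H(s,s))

∃s ∀u ∃z ∀x ((G(s) ∨ G(z) ∨ H(z,u)) ∧ H(x,x))

First replace A → B with ¬A ∨ B.
  (¬(∀s ¬G(s)) ∨ ¬(∃s ∀z (¬G(z) ∧ ¬H(z,s)))) ∧ (∀s H(s,s))
Push ¬ through the quantifiers and connectives to reach negation normal form:
  ((∃s G(s)) ∨ (∀s ∃z (G(z) ∨ H(z,s)))) ∧ (∀s H(s,s))
Rename bound variables to avoid capture: s↦u, s↦x.
  ((∃s G(s)) ∨ (∀u ∃z (G(z) ∨ H(z,u)))) ∧ (∀x H(x,x))
Finally move all quantifiers to the prefix:
  ∃s ∀u ∃z ∀x ((G(s) ∨ G(z) ∨ H(z,u)) ∧ H(x,x))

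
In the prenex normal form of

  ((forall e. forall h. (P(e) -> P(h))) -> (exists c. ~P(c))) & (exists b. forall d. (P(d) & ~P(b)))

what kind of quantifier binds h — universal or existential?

existential

Eliminate → and ↔ using ¬ and ∨.
  (~(forall e. forall h. (~P(e) | P(h))) | (exists c. ~P(c))) & (exists b. forall d. (P(d) & ~P(b)))
Move each ¬ inward, flipping quantifiers it crosses:
  ((exists e. exists h. (P(e) & ~P(h))) | (exists c. ~P(c))) & (exists b. forall d. (P(d) & ~P(b)))
Extract every quantifier outward, since the variables are now distinct and don't occur free across branches:
  exists e. exists h. exists c. exists b. forall d. ((P(e) & ~P(h) | ~P(c)) & P(d) & ~P(b))
The quantifier forall h sits under an odd number of negations (counting the antecedent side of each →), so it flips to exists h.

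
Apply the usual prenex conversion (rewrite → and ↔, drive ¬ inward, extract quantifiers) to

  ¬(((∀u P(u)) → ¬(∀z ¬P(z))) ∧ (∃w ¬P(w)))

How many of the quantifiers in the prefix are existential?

First replace A → B with ¬A ∨ B.
  ¬((¬(∀u P(u)) ∨ ¬(∀z ¬P(z))) ∧ (∃w ¬P(w)))
Move each ¬ inward, flipping quantifiers it crosses:
  (∀u P(u)) ∧ (∀z ¬P(z)) ∨ (∀w P(w))
All bound variables are already distinct, so no renaming is needed.
Extract every quantifier outward, since the variables are now distinct and don't occur free across branches:
  ∀u ∀z ∀w (P(u) ∧ ¬P(z) ∨ P(w))
The prefix is ∀u ∀z ∀w: 3 universal, 0 existential.

0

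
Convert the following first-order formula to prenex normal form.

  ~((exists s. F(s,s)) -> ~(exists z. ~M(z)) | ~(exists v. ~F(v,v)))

exists s. exists z. exists v. (F(s,s) & ~M(z) & ~F(v,v))

First replace A → B with ¬A ∨ B.
  ~(~(exists s. F(s,s)) | ~(exists z. ~M(z)) | ~(exists v. ~F(v,v)))
Push ¬ through the quantifiers and connectives to reach negation normal form:
  (exists s. F(s,s)) & (exists z. ~M(z)) & (exists v. ~F(v,v))
All bound variables are already distinct, so no renaming is needed.
Finally move all quantifiers to the prefix:
  exists s. exists z. exists v. (F(s,s) & ~M(z) & ~F(v,v))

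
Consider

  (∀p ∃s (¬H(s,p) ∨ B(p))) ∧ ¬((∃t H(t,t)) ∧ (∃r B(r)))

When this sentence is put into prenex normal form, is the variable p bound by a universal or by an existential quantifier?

Drive negations inward (¬∀x A ≡ ∃x ¬A, ¬∃x A ≡ ∀x ¬A, De Morgan for ∧/∨):
  (∀p ∃s (¬H(s,p) ∨ B(p))) ∧ ((∀t ¬H(t,t)) ∨ (∀r ¬B(r)))
All bound variables are already distinct, so no renaming is needed.
Finally move all quantifiers to the prefix:
  ∀p ∃s ∀t ∀r ((¬H(s,p) ∨ B(p)) ∧ (¬H(t,t) ∨ ¬B(r)))
The quantifier ∀p sits under an even number of negations, so it remains universal.

universal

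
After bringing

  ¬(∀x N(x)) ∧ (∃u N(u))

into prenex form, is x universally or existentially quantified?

Drive negations inward (¬∀x A ≡ ∃x ¬A, ¬∃x A ≡ ∀x ¬A, De Morgan for ∧/∨):
  (∃x ¬N(x)) ∧ (∃u N(u))
All bound variables are already distinct, so no renaming is needed.
Extract every quantifier outward, since the variables are now distinct and don't occur free across branches:
  ∃x ∃u (¬N(x) ∧ N(u))
The quantifier ∀x sits under an odd number of negations, so it flips to ∃x.

existential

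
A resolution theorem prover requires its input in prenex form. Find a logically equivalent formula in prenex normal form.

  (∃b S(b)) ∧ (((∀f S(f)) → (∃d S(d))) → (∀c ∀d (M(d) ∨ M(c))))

∃b ∀f ∀d ∀c ∀q (S(b) ∧ (S(f) ∧ ¬S(d) ∨ M(q) ∨ M(c)))

First replace A → B with ¬A ∨ B.
  (∃b S(b)) ∧ (¬(¬(∀f S(f)) ∨ (∃d S(d))) ∨ (∀c ∀d (M(d) ∨ M(c))))
Drive negations inward (¬∀x A ≡ ∃x ¬A, ¬∃x A ≡ ∀x ¬A, De Morgan for ∧/∨):
  (∃b S(b)) ∧ ((∀f S(f)) ∧ (∀d ¬S(d)) ∨ (∀c ∀d (M(d) ∨ M(c))))
Standardize variables apart so no two quantifiers bind the same name: d↦q.
  (∃b S(b)) ∧ ((∀f S(f)) ∧ (∀d ¬S(d)) ∨ (∀c ∀q (M(q) ∨ M(c))))
Pull the quantifiers to the front (each side's bound variable is not free in the other side):
  ∃b ∀f ∀d ∀c ∀q (S(b) ∧ (S(f) ∧ ¬S(d) ∨ M(q) ∨ M(c)))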